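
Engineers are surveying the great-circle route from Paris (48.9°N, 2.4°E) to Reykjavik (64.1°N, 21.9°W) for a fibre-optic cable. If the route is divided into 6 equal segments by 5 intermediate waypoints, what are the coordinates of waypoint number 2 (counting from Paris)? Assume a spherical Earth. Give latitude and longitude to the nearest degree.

Convert each endpoint to a unit vector on the sphere (x = cos φ cos λ, y = cos φ sin λ, z = sin φ).
The central angle between the endpoints is δ = arccos(p₁·p₂) ≈ 0.349 rad (20.0°).
Interpolate at f = 2/6 with slerp weights a = sin((1−f)δ)/sin δ ≈ 0.674, b = sin(fδ)/sin δ ≈ 0.339.
p = a·p₁ + b·p₂ ≈ (0.580, -0.037, 0.813); φ = arcsin(p_z) ≈ 54.44°, λ = atan2(p_y, p_x) ≈ -3.62°.

≈ (54°N, 4°W)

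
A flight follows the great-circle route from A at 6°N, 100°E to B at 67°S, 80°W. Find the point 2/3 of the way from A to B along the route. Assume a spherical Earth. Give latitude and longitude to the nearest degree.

≈ 73°S, 100°E

From cos δ = sin φ₁ sin φ₂ + cos φ₁ cos φ₂ cos Δλ, the central angle is δ ≈ 2.077 rad (119.0°).
Interpolate at f = 2/3 with slerp weights a = sin((1−f)δ)/sin δ ≈ 0.730, b = sin(fδ)/sin δ ≈ 1.124.
p = a·p₁ + b·p₂ ≈ (-0.050, 0.282, -0.958); φ = arcsin(p_z) ≈ -73.33°, λ = atan2(p_y, p_x) ≈ 100.00°.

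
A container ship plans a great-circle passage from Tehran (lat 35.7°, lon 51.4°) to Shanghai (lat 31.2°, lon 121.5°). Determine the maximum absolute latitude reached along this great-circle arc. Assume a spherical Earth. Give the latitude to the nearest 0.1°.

≈ 39.2°

The great circle lies in the plane with unit normal n̂ = (p₁ × p₂)/|p₁ × p₂|.
Here n̂_z ≈ +0.775; the vertex latitude is φ_max = arccos|n̂_z| ≈ 39.2°.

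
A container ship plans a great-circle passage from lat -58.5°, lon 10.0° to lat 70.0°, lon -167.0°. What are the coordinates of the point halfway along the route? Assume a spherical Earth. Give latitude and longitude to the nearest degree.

The haversine formula gives a central angle δ ≈ 2.940 rad (168.4°) between the endpoints.
Interpolate at f = 1/2 with slerp weights a = sin((1−f)δ)/sin δ ≈ 4.960, b = sin(fδ)/sin δ ≈ 4.960.
p = a·p₁ + b·p₂ ≈ (0.899, 0.068, 0.432); φ = arcsin(p_z) ≈ 25.58°, λ = atan2(p_y, p_x) ≈ 4.35°.

≈ lat 26°, lon 4°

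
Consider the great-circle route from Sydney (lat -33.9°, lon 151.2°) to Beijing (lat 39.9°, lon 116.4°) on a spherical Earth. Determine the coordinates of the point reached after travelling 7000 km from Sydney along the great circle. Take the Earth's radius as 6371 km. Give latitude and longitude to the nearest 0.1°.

≈ lat 24.1°, lon 125.5°

Convert each endpoint to a unit vector on the sphere (x = cos φ cos λ, y = cos φ sin λ, z = sin φ).
The central angle between the endpoints is δ = arccos(p₁·p₂) ≈ 1.405 rad (80.5°). The total great-circle distance is δ·R ≈ 1.405 × 6371 ≈ 8951 km, so the target fraction is f = 7000/8951 ≈ 0.782.
Interpolate at f ≈ 0.782 with slerp weights a = sin((1−f)δ)/sin δ ≈ 0.306, b = sin(fδ)/sin δ ≈ 0.903.
p = a·p₁ + b·p₂ ≈ (-0.530, 0.743, 0.409); φ = arcsin(p_z) ≈ 24.13°, λ = atan2(p_y, p_x) ≈ 125.53°.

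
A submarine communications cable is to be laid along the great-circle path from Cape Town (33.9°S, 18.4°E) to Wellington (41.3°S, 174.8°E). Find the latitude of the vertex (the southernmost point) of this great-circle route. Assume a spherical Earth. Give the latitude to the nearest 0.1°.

The great circle lies in the plane with unit normal n̂ = (p₁ × p₂)/|p₁ × p₂|.
Here n̂_z ≈ +0.255; the vertex latitude is φ_max = arccos|n̂_z| ≈ 75.2°.
Check via Clairaut: cos φ_max = |cos φ₁| · sin C = cos(33.9°)·sin(162.1°) ≈ 0.255, again giving ≈ 75.2°.

≈ 75.2°S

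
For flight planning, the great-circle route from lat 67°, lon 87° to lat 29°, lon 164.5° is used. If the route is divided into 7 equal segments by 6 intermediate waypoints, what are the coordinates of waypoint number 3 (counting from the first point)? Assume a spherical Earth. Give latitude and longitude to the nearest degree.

The haversine formula gives a central angle δ ≈ 1.024 rad (58.7°) between the endpoints.
Interpolate at f = 3/7 with slerp weights a = sin((1−f)δ)/sin δ ≈ 0.647, b = sin(fδ)/sin δ ≈ 0.497.
p = a·p₁ + b·p₂ ≈ (-0.406, 0.369, 0.836); φ = arcsin(p_z) ≈ 56.75°, λ = atan2(p_y, p_x) ≈ 137.77°.

≈ lat 57°, lon 138°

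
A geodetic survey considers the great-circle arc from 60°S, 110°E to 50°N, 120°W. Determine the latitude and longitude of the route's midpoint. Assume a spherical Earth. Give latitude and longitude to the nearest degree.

≈ 11°S, 170°W

Convert each endpoint to a unit vector on the sphere (x = cos φ cos λ, y = cos φ sin λ, z = sin φ).
The central angle between the endpoints is δ = arccos(p₁·p₂) ≈ 2.626 rad (150.5°).
Interpolate at f = 1/2 with slerp weights a = sin((1−f)δ)/sin δ ≈ 1.961, b = sin(fδ)/sin δ ≈ 1.961.
p = a·p₁ + b·p₂ ≈ (-0.966, -0.170, -0.196); φ = arcsin(p_z) ≈ -11.31°, λ = atan2(p_y, p_x) ≈ -170.00°.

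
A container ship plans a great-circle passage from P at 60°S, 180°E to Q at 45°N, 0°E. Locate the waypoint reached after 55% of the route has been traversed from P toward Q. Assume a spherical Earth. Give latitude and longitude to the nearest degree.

≈ 29°S, 0°E

Write both endpoints as unit vectors p₁, p₂ with components (cos φ cos λ, cos φ sin λ, sin φ).
The central angle between the endpoints is δ = arccos(p₁·p₂) ≈ 2.880 rad (165.0°).
Interpolate at f = 0.55 with slerp weights a = sin((1−f)δ)/sin δ ≈ 3.719, b = sin(fδ)/sin δ ≈ 3.863.
p = a·p₁ + b·p₂ ≈ (0.872, 0.000, -0.489); φ = arcsin(p_z) ≈ -29.25°, λ = atan2(p_y, p_x) ≈ 0.00°.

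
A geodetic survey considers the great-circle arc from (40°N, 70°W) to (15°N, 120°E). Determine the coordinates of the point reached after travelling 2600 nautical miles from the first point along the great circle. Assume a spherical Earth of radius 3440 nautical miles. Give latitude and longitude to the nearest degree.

Convert each endpoint to a unit vector on the sphere (x = cos φ cos λ, y = cos φ sin λ, z = sin φ).
The central angle between the endpoints is δ = arccos(p₁·p₂) ≈ 2.168 rad (124.2°). The total great-circle distance is δ·R ≈ 2.168 × 3440 ≈ 7458 nmi, so the target fraction is f = 2600/7458 ≈ 0.349.
Interpolate at f ≈ 0.349 with slerp weights a = sin((1−f)δ)/sin δ ≈ 1.194, b = sin(fδ)/sin δ ≈ 0.829.
p = a·p₁ + b·p₂ ≈ (-0.088, -0.166, 0.982); φ = arcsin(p_z) ≈ 79.19°, λ = atan2(p_y, p_x) ≈ -117.89°.

≈ (79°N, 118°W)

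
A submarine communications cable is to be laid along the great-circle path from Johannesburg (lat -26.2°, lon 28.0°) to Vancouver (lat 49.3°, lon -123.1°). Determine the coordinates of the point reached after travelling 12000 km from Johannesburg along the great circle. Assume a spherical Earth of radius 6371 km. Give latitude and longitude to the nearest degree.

≈ lat 55°, lon -56°

Convert each endpoint to a unit vector on the sphere (x = cos φ cos λ, y = cos φ sin λ, z = sin φ).
The central angle between the endpoints is δ = arccos(p₁·p₂) ≈ 2.581 rad (147.9°). The total great-circle distance is δ·R ≈ 2.581 × 6371 ≈ 16444 km, so the target fraction is f = 12000/16444 ≈ 0.730.
Interpolate at f ≈ 0.730 with slerp weights a = sin((1−f)δ)/sin δ ≈ 1.208, b = sin(fδ)/sin δ ≈ 1.790.
p = a·p₁ + b·p₂ ≈ (0.320, -0.469, 0.823); φ = arcsin(p_z) ≈ 55.43°, λ = atan2(p_y, p_x) ≈ -55.70°.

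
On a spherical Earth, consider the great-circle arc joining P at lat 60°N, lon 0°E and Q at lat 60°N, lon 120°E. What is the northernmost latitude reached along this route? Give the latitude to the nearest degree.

The great circle lies in the plane with unit normal n̂ = (p₁ × p₂)/|p₁ × p₂|.
Here n̂_z ≈ +0.277; the vertex latitude is φ_max = arccos|n̂_z| ≈ 73.9°.
Check via Clairaut: cos φ_max = |cos φ₁| · sin C = cos(60.0°)·sin(33.7°) ≈ 0.277, again giving ≈ 73.9°.

≈ 74°N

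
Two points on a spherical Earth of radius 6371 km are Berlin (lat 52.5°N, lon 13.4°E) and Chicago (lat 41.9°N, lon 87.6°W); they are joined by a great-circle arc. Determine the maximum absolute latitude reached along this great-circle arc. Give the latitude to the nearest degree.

≈ 60°N

The great circle lies in the plane with unit normal n̂ = (p₁ × p₂)/|p₁ × p₂|.
Here n̂_z ≈ -0.496; the vertex latitude is φ_max = arccos|n̂_z| ≈ 60.2°.
Check via Clairaut: cos φ_max = |cos φ₁| · sin C = cos(52.5°)·sin(54.6°) ≈ 0.496, again giving ≈ 60.2°.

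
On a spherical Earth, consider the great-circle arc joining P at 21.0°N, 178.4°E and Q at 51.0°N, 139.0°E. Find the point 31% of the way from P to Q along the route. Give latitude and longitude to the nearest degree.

≈ 32°N, 169°E

From cos δ = sin φ₁ sin φ₂ + cos φ₁ cos φ₂ cos Δλ, the central angle is δ ≈ 0.749 rad (42.9°).
Interpolate at f = 0.31 with slerp weights a = sin((1−f)δ)/sin δ ≈ 0.726, b = sin(fδ)/sin δ ≈ 0.338.
p = a·p₁ + b·p₂ ≈ (-0.838, 0.158, 0.523); φ = arcsin(p_z) ≈ 31.51°, λ = atan2(p_y, p_x) ≈ 169.29°.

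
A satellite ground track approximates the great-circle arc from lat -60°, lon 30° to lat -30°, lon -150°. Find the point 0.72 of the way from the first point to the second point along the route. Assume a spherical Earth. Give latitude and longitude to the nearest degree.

≈ lat -55°, lon -150°

From cos δ = sin φ₁ sin φ₂ + cos φ₁ cos φ₂ cos Δλ, the central angle is δ ≈ 1.571 rad (90.0°).
Interpolate at f = 0.72 with slerp weights a = sin((1−f)δ)/sin δ ≈ 0.426, b = sin(fδ)/sin δ ≈ 0.905.
p = a·p₁ + b·p₂ ≈ (-0.494, -0.285, -0.821); φ = arcsin(p_z) ≈ -55.20°, λ = atan2(p_y, p_x) ≈ -150.00°.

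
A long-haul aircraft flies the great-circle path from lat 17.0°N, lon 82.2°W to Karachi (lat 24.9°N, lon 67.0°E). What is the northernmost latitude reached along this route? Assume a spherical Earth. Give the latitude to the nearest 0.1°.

≈ 55.4°N

The great circle lies in the plane with unit normal n̂ = (p₁ × p₂)/|p₁ × p₂|.
Here n̂_z ≈ +0.567; the vertex latitude is φ_max = arccos|n̂_z| ≈ 55.4°.
Check via Clairaut: cos φ_max = |cos φ₁| · sin C = cos(17.0°)·sin(36.4°) ≈ 0.567, again giving ≈ 55.4°.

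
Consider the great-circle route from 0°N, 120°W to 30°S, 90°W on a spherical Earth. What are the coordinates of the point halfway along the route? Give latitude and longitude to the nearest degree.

≈ 16°S, 106°W

Convert each endpoint to a unit vector on the sphere (x = cos φ cos λ, y = cos φ sin λ, z = sin φ).
The central angle between the endpoints is δ = arccos(p₁·p₂) ≈ 0.723 rad (41.4°).
Interpolate at f = 1/2 with slerp weights a = sin((1−f)δ)/sin δ ≈ 0.535, b = sin(fδ)/sin δ ≈ 0.535.
p = a·p₁ + b·p₂ ≈ (-0.267, -0.926, -0.267); φ = arcsin(p_z) ≈ -15.50°, λ = atan2(p_y, p_x) ≈ -106.10°.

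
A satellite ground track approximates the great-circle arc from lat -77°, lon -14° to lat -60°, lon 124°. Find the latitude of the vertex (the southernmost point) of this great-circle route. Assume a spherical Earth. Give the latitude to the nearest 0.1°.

The great circle lies in the plane with unit normal n̂ = (p₁ × p₂)/|p₁ × p₂|.
Here n̂_z ≈ +0.116; the vertex latitude is φ_max = arccos|n̂_z| ≈ 83.3°.
Check via Clairaut: cos φ_max = |cos φ₁| · sin C = cos(77.0°)·sin(149.0°) ≈ 0.116, again giving ≈ 83.3°.

≈ -83.3°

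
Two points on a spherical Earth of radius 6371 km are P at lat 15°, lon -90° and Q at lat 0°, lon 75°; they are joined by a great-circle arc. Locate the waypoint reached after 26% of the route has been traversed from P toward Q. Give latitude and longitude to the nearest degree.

The haversine formula gives a central angle δ ≈ 2.773 rad (158.9°) between the endpoints.
Interpolate at f = 0.26 with slerp weights a = sin((1−f)δ)/sin δ ≈ 2.463, b = sin(fδ)/sin δ ≈ 1.835.
p = a·p₁ + b·p₂ ≈ (0.475, -0.607, 0.637); φ = arcsin(p_z) ≈ 39.60°, λ = atan2(p_y, p_x) ≈ -51.95°.

≈ lat 40°, lon -52°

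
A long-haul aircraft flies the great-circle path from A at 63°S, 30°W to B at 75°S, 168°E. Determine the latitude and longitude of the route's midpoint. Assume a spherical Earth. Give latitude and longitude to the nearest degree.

≈ 83°S, 51°W

Write both endpoints as unit vectors p₁, p₂ with components (cos φ cos λ, cos φ sin λ, sin φ).
The central angle between the endpoints is δ = arccos(p₁·p₂) ≈ 0.724 rad (41.5°).
Interpolate at f = 1/2 with slerp weights a = sin((1−f)δ)/sin δ ≈ 0.535, b = sin(fδ)/sin δ ≈ 0.535.
p = a·p₁ + b·p₂ ≈ (0.075, -0.093, -0.993); φ = arcsin(p_z) ≈ -83.16°, λ = atan2(p_y, p_x) ≈ -51.05°.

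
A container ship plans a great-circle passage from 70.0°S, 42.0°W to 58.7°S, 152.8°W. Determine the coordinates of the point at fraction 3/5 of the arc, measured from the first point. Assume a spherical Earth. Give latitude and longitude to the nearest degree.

≈ 72°S, 126°W

From cos δ = sin φ₁ sin φ₂ + cos φ₁ cos φ₂ cos Δλ, the central angle is δ ≈ 0.738 rad (42.3°).
Interpolate at f = 3/5 with slerp weights a = sin((1−f)δ)/sin δ ≈ 0.432, b = sin(fδ)/sin δ ≈ 0.637.
p = a·p₁ + b·p₂ ≈ (-0.184, -0.250, -0.950); φ = arcsin(p_z) ≈ -71.89°, λ = atan2(p_y, p_x) ≈ -126.39°.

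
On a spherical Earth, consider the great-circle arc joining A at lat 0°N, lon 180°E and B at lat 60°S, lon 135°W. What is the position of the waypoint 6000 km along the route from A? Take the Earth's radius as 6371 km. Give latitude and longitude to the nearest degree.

Convert each endpoint to a unit vector on the sphere (x = cos φ cos λ, y = cos φ sin λ, z = sin φ).
The central angle between the endpoints is δ = arccos(p₁·p₂) ≈ 1.209 rad (69.3°). The total great-circle distance is δ·R ≈ 1.209 × 6371 ≈ 7705 km, so the target fraction is f = 6000/7705 ≈ 0.779.
Interpolate at f ≈ 0.779 with slerp weights a = sin((1−f)δ)/sin δ ≈ 0.283, b = sin(fδ)/sin δ ≈ 0.864.
p = a·p₁ + b·p₂ ≈ (-0.588, -0.306, -0.749); φ = arcsin(p_z) ≈ -48.47°, λ = atan2(p_y, p_x) ≈ -152.55°.

≈ lat 48°S, lon 153°W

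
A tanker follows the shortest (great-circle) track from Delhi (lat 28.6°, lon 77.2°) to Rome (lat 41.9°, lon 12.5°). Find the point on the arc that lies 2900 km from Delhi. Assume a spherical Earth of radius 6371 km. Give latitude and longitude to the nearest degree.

≈ lat 40°, lon 48°

Write both endpoints as unit vectors p₁, p₂ with components (cos φ cos λ, cos φ sin λ, sin φ).
The central angle between the endpoints is δ = arccos(p₁·p₂) ≈ 0.929 rad (53.2°). The total great-circle distance is δ·R ≈ 0.929 × 6371 ≈ 5916 km, so the target fraction is f = 2900/5916 ≈ 0.490.
Interpolate at f ≈ 0.490 with slerp weights a = sin((1−f)δ)/sin δ ≈ 0.569, b = sin(fδ)/sin δ ≈ 0.549.
p = a·p₁ + b·p₂ ≈ (0.510, 0.576, 0.639); φ = arcsin(p_z) ≈ 39.73°, λ = atan2(p_y, p_x) ≈ 48.49°.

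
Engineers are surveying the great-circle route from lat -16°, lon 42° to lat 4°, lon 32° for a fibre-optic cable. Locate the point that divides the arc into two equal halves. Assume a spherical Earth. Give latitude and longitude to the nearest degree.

Write both endpoints as unit vectors p₁, p₂ with components (cos φ cos λ, cos φ sin λ, sin φ).
The central angle between the endpoints is δ = arccos(p₁·p₂) ≈ 0.389 rad (22.3°).
Interpolate at f = 1/2 with slerp weights a = sin((1−f)δ)/sin δ ≈ 0.510, b = sin(fδ)/sin δ ≈ 0.510.
p = a·p₁ + b·p₂ ≈ (0.795, 0.597, -0.105); φ = arcsin(p_z) ≈ -6.02°, λ = atan2(p_y, p_x) ≈ 36.91°.

≈ lat -6°, lon 37°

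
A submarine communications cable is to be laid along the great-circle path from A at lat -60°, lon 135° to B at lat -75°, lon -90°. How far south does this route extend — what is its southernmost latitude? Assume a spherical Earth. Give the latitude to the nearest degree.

The great circle lies in the plane with unit normal n̂ = (p₁ × p₂)/|p₁ × p₂|.
Here n̂_z ≈ +0.137; the vertex latitude is φ_max = arccos|n̂_z| ≈ 82.1°.

≈ -82°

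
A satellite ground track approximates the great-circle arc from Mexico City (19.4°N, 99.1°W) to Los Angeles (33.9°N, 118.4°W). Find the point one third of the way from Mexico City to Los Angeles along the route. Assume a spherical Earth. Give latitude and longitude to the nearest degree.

Convert each endpoint to a unit vector on the sphere (x = cos φ cos λ, y = cos φ sin λ, z = sin φ).
The central angle between the endpoints is δ = arccos(p₁·p₂) ≈ 0.392 rad (22.5°).
Interpolate at f = 1/3 with slerp weights a = sin((1−f)δ)/sin δ ≈ 0.676, b = sin(fδ)/sin δ ≈ 0.341.
p = a·p₁ + b·p₂ ≈ (-0.236, -0.879, 0.415); φ = arcsin(p_z) ≈ 24.51°, λ = atan2(p_y, p_x) ≈ -105.00°.

≈ (25°N, 105°W)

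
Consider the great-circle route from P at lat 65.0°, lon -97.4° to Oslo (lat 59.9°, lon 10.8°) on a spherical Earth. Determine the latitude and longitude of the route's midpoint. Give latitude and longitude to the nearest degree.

Write both endpoints as unit vectors p₁, p₂ with components (cos φ cos λ, cos φ sin λ, sin φ).
The central angle between the endpoints is δ = arccos(p₁·p₂) ≈ 0.770 rad (44.1°).
Interpolate at f = 1/2 with slerp weights a = sin((1−f)δ)/sin δ ≈ 0.539, b = sin(fδ)/sin δ ≈ 0.539.
p = a·p₁ + b·p₂ ≈ (0.236, -0.175, 0.956); φ = arcsin(p_z) ≈ 72.88°, λ = atan2(p_y, p_x) ≈ -36.57°.

≈ lat 73°, lon -37°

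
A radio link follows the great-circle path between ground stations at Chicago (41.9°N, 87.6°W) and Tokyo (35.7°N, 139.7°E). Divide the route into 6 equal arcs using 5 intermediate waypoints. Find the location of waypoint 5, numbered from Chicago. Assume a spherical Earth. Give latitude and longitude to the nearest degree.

Convert each endpoint to a unit vector on the sphere (x = cos φ cos λ, y = cos φ sin λ, z = sin φ).
The central angle between the endpoints is δ = arccos(p₁·p₂) ≈ 1.591 rad (91.2°).
Interpolate at f = 5/6 with slerp weights a = sin((1−f)δ)/sin δ ≈ 0.262, b = sin(fδ)/sin δ ≈ 0.970.
p = a·p₁ + b·p₂ ≈ (-0.593, 0.315, 0.741); φ = arcsin(p_z) ≈ 47.84°, λ = atan2(p_y, p_x) ≈ 152.03°.

≈ (48°N, 152°E)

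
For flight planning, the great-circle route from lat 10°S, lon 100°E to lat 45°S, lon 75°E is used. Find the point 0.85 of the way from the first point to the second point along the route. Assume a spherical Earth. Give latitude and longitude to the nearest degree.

≈ lat 40°S, lon 80°E

The haversine formula gives a central angle δ ≈ 0.717 rad (41.1°) between the endpoints.
Interpolate at f = 0.85 with slerp weights a = sin((1−f)δ)/sin δ ≈ 0.163, b = sin(fδ)/sin δ ≈ 0.871.
p = a·p₁ + b·p₂ ≈ (0.131, 0.753, -0.644); φ = arcsin(p_z) ≈ -40.11°, λ = atan2(p_y, p_x) ≈ 80.10°.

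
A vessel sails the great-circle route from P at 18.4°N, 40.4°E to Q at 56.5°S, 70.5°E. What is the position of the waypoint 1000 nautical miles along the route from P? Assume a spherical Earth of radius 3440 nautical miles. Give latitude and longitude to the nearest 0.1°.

Write both endpoints as unit vectors p₁, p₂ with components (cos φ cos λ, cos φ sin λ, sin φ).
The central angle between the endpoints is δ = arccos(p₁·p₂) ≈ 1.380 rad (79.1°). The total great-circle distance is δ·R ≈ 1.380 × 3440 ≈ 4746 nmi, so the target fraction is f = 1000/4746 ≈ 0.211.
Interpolate at f ≈ 0.211 with slerp weights a = sin((1−f)δ)/sin δ ≈ 0.903, b = sin(fδ)/sin δ ≈ 0.292.
p = a·p₁ + b·p₂ ≈ (0.706, 0.707, 0.041); φ = arcsin(p_z) ≈ 2.38°, λ = atan2(p_y, p_x) ≈ 45.04°.

≈ 2.4°N, 45.0°E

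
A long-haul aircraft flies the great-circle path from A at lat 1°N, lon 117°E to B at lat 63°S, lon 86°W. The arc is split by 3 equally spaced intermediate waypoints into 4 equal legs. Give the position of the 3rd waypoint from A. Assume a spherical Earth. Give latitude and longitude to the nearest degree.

The haversine formula gives a central angle δ ≈ 2.019 rad (115.7°) between the endpoints.
Interpolate at f = 3/4 with slerp weights a = sin((1−f)δ)/sin δ ≈ 0.537, b = sin(fδ)/sin δ ≈ 1.108.
p = a·p₁ + b·p₂ ≈ (-0.208, -0.024, -0.978); φ = arcsin(p_z) ≈ -77.89°, λ = atan2(p_y, p_x) ≈ -173.52°.

≈ lat 78°S, lon 174°W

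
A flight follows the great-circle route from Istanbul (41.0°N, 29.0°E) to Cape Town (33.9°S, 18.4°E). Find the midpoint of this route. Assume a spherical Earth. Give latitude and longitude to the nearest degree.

≈ (4°N, 23°E)

Write both endpoints as unit vectors p₁, p₂ with components (cos φ cos λ, cos φ sin λ, sin φ).
The central angle between the endpoints is δ = arccos(p₁·p₂) ≈ 1.318 rad (75.5°).
Interpolate at f = 1/2 with slerp weights a = sin((1−f)δ)/sin δ ≈ 0.633, b = sin(fδ)/sin δ ≈ 0.633.
p = a·p₁ + b·p₂ ≈ (0.916, 0.397, 0.062); φ = arcsin(p_z) ≈ 3.57°, λ = atan2(p_y, p_x) ≈ 23.45°.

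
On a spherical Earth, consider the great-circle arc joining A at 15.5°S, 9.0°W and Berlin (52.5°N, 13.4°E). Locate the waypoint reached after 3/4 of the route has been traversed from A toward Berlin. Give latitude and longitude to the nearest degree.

Convert each endpoint to a unit vector on the sphere (x = cos φ cos λ, y = cos φ sin λ, z = sin φ).
The central angle between the endpoints is δ = arccos(p₁·p₂) ≈ 1.234 rad (70.7°).
Interpolate at f = 3/4 with slerp weights a = sin((1−f)δ)/sin δ ≈ 0.322, b = sin(fδ)/sin δ ≈ 0.847.
p = a·p₁ + b·p₂ ≈ (0.807, 0.071, 0.586); φ = arcsin(p_z) ≈ 35.85°, λ = atan2(p_y, p_x) ≈ 5.02°.

≈ 36°N, 5°E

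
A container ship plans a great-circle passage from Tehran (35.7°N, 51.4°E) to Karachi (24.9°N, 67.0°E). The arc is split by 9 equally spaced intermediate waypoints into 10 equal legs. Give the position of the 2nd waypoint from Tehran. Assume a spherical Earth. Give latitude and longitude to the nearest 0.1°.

Write both endpoints as unit vectors p₁, p₂ with components (cos φ cos λ, cos φ sin λ, sin φ).
The central angle between the endpoints is δ = arccos(p₁·p₂) ≈ 0.301 rad (17.2°).
Interpolate at f = 2/10 with slerp weights a = sin((1−f)δ)/sin δ ≈ 0.804, b = sin(fδ)/sin δ ≈ 0.203.
p = a·p₁ + b·p₂ ≈ (0.479, 0.680, 0.555); φ = arcsin(p_z) ≈ 33.70°, λ = atan2(p_y, p_x) ≈ 54.81°.

≈ 33.7°N, 54.8°E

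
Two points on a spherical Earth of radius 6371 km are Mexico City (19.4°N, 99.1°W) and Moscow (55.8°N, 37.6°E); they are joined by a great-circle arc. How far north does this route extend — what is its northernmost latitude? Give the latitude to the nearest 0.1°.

≈ 68.5°N

The great circle lies in the plane with unit normal n̂ = (p₁ × p₂)/|p₁ × p₂|.
Here n̂_z ≈ +0.366; the vertex latitude is φ_max = arccos|n̂_z| ≈ 68.5°.
Check via Clairaut: cos φ_max = |cos φ₁| · sin C = cos(19.4°)·sin(22.8°) ≈ 0.366, again giving ≈ 68.5°.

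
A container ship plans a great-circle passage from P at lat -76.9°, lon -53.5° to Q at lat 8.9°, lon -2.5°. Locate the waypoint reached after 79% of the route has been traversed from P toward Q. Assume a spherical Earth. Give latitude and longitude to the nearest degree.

≈ lat -10°, lon -6°

Convert each endpoint to a unit vector on the sphere (x = cos φ cos λ, y = cos φ sin λ, z = sin φ).
The central angle between the endpoints is δ = arccos(p₁·p₂) ≈ 1.581 rad (90.6°).
Interpolate at f = 0.79 with slerp weights a = sin((1−f)δ)/sin δ ≈ 0.326, b = sin(fδ)/sin δ ≈ 0.949.
p = a·p₁ + b·p₂ ≈ (0.980, -0.100, -0.171); φ = arcsin(p_z) ≈ -9.82°, λ = atan2(p_y, p_x) ≈ -5.84°.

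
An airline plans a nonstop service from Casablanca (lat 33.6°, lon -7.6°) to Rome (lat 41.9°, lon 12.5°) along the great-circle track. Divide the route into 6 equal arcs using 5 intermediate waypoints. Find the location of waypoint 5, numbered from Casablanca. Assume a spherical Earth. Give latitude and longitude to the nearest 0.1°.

Write both endpoints as unit vectors p₁, p₂ with components (cos φ cos λ, cos φ sin λ, sin φ).
The central angle between the endpoints is δ = arccos(p₁·p₂) ≈ 0.312 rad (17.9°).
Interpolate at f = 5/6 with slerp weights a = sin((1−f)δ)/sin δ ≈ 0.169, b = sin(fδ)/sin δ ≈ 0.837.
p = a·p₁ + b·p₂ ≈ (0.748, 0.116, 0.653); φ = arcsin(p_z) ≈ 40.77°, λ = atan2(p_y, p_x) ≈ 8.83°.

≈ lat 40.8°, lon 8.8°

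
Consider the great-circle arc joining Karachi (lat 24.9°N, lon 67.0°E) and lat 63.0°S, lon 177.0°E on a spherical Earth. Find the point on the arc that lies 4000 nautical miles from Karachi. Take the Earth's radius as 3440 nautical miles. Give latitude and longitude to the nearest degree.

≈ lat 34°S, lon 100°E

The haversine formula gives a central angle δ ≈ 2.113 rad (121.1°) between the endpoints. The total great-circle distance is δ·R ≈ 2.113 × 3440 ≈ 7269 nmi, so the target fraction is f = 4000/7269 ≈ 0.550.
Interpolate at f ≈ 0.550 with slerp weights a = sin((1−f)δ)/sin δ ≈ 0.950, b = sin(fδ)/sin δ ≈ 1.072.
p = a·p₁ + b·p₂ ≈ (-0.149, 0.818, -0.555); φ = arcsin(p_z) ≈ -33.71°, λ = atan2(p_y, p_x) ≈ 100.33°.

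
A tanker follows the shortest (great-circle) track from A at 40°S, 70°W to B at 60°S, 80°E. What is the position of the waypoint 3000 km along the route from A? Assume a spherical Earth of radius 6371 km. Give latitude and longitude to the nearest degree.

≈ 65°S, 54°W

Write both endpoints as unit vectors p₁, p₂ with components (cos φ cos λ, cos φ sin λ, sin φ).
The central angle between the endpoints is δ = arccos(p₁·p₂) ≈ 1.344 rad (77.0°). The total great-circle distance is δ·R ≈ 1.344 × 6371 ≈ 8562 km, so the target fraction is f = 3000/8562 ≈ 0.350.
Interpolate at f ≈ 0.350 with slerp weights a = sin((1−f)δ)/sin δ ≈ 0.786, b = sin(fδ)/sin δ ≈ 0.466.
p = a·p₁ + b·p₂ ≈ (0.246, -0.337, -0.909); φ = arcsin(p_z) ≈ -65.33°, λ = atan2(p_y, p_x) ≈ -53.81°.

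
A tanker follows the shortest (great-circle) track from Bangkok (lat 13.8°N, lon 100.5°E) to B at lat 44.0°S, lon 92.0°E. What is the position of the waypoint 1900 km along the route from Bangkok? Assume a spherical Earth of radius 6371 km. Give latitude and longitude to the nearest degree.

≈ lat 3°S, lon 98°E

From cos δ = sin φ₁ sin φ₂ + cos φ₁ cos φ₂ cos Δλ, the central angle is δ ≈ 1.018 rad (58.3°). The total great-circle distance is δ·R ≈ 1.018 × 6371 ≈ 6485 km, so the target fraction is f = 1900/6485 ≈ 0.293.
Interpolate at f ≈ 0.293 with slerp weights a = sin((1−f)δ)/sin δ ≈ 0.775, b = sin(fδ)/sin δ ≈ 0.345.
p = a·p₁ + b·p₂ ≈ (-0.146, 0.988, -0.055); φ = arcsin(p_z) ≈ -3.16°, λ = atan2(p_y, p_x) ≈ 98.39°.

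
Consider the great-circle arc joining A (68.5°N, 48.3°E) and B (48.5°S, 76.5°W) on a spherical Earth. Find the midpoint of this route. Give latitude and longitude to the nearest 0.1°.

The haversine formula gives a central angle δ ≈ 2.560 rad (146.7°) between the endpoints.
Interpolate at f = 1/2 with slerp weights a = sin((1−f)δ)/sin δ ≈ 1.743, b = sin(fδ)/sin δ ≈ 1.743.
p = a·p₁ + b·p₂ ≈ (0.695, -0.646, 0.316); φ = arcsin(p_z) ≈ 18.44°, λ = atan2(p_y, p_x) ≈ -42.93°.

≈ (18.4°N, 42.9°W)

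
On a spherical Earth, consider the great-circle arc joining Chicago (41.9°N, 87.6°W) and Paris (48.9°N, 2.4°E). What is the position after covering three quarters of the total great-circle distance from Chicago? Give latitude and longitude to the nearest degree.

From cos δ = sin φ₁ sin φ₂ + cos φ₁ cos φ₂ cos Δλ, the central angle is δ ≈ 1.043 rad (59.8°).
Interpolate at f = 3/4 with slerp weights a = sin((1−f)δ)/sin δ ≈ 0.298, b = sin(fδ)/sin δ ≈ 0.816.
p = a·p₁ + b·p₂ ≈ (0.545, -0.199, 0.814); φ = arcsin(p_z) ≈ 54.51°, λ = atan2(p_y, p_x) ≈ -20.10°.

≈ 55°N, 20°W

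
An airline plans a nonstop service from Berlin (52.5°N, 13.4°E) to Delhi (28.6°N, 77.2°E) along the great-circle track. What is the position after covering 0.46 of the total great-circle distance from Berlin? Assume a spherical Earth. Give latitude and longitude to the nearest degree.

≈ 46°N, 49°E

Write both endpoints as unit vectors p₁, p₂ with components (cos φ cos λ, cos φ sin λ, sin φ).
The central angle between the endpoints is δ = arccos(p₁·p₂) ≈ 0.907 rad (52.0°).
Interpolate at f = 0.46 with slerp weights a = sin((1−f)δ)/sin δ ≈ 0.597, b = sin(fδ)/sin δ ≈ 0.515.
p = a·p₁ + b·p₂ ≈ (0.454, 0.525, 0.720); φ = arcsin(p_z) ≈ 46.07°, λ = atan2(p_y, p_x) ≈ 49.15°.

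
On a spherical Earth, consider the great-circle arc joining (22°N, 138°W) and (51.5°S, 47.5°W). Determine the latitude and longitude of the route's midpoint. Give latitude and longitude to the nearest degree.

≈ (20°S, 104°W)

Write both endpoints as unit vectors p₁, p₂ with components (cos φ cos λ, cos φ sin λ, sin φ).
The central angle between the endpoints is δ = arccos(p₁·p₂) ≈ 1.874 rad (107.3°).
Interpolate at f = 1/2 with slerp weights a = sin((1−f)δ)/sin δ ≈ 0.844, b = sin(fδ)/sin δ ≈ 0.844.
p = a·p₁ + b·p₂ ≈ (-0.227, -0.911, -0.344); φ = arcsin(p_z) ≈ -20.14°, λ = atan2(p_y, p_x) ≈ -103.97°.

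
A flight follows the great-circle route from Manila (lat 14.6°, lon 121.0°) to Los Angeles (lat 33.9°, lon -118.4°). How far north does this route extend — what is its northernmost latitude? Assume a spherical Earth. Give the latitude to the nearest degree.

≈ 44°

The great circle lies in the plane with unit normal n̂ = (p₁ × p₂)/|p₁ × p₂|.
Here n̂_z ≈ +0.718; the vertex latitude is φ_max = arccos|n̂_z| ≈ 44.1°.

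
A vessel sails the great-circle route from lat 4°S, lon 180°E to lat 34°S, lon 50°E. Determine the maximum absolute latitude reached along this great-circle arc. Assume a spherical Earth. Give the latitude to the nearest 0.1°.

The great circle lies in the plane with unit normal n̂ = (p₁ × p₂)/|p₁ × p₂|.
Here n̂_z ≈ -0.728; the vertex latitude is φ_max = arccos|n̂_z| ≈ 43.3°.

≈ 43.3°S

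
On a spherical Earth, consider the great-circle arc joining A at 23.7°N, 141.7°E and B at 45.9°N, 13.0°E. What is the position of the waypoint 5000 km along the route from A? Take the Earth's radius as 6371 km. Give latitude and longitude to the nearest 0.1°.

From cos δ = sin φ₁ sin φ₂ + cos φ₁ cos φ₂ cos Δλ, the central angle is δ ≈ 1.681 rad (96.3°). The total great-circle distance is δ·R ≈ 1.681 × 6371 ≈ 10708 km, so the target fraction is f = 5000/10708 ≈ 0.467.
Interpolate at f ≈ 0.467 with slerp weights a = sin((1−f)δ)/sin δ ≈ 0.786, b = sin(fδ)/sin δ ≈ 0.711.
p = a·p₁ + b·p₂ ≈ (-0.082, 0.557, 0.826); φ = arcsin(p_z) ≈ 55.72°, λ = atan2(p_y, p_x) ≈ 98.41°.

≈ 55.7°N, 98.4°E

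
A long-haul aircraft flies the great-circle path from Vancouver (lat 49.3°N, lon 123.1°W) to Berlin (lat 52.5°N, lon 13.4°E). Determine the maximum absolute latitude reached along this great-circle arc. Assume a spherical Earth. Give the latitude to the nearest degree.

The great circle lies in the plane with unit normal n̂ = (p₁ × p₂)/|p₁ × p₂|.
Here n̂_z ≈ +0.288; the vertex latitude is φ_max = arccos|n̂_z| ≈ 73.3°.
Check via Clairaut: cos φ_max = |cos φ₁| · sin C = cos(49.3°)·sin(26.2°) ≈ 0.288, again giving ≈ 73.3°.

≈ 73°N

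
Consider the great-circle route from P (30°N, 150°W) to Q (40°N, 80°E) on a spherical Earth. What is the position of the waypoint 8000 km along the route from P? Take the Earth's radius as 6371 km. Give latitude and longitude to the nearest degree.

Convert each endpoint to a unit vector on the sphere (x = cos φ cos λ, y = cos φ sin λ, z = sin φ).
The central angle between the endpoints is δ = arccos(p₁·p₂) ≈ 1.676 rad (96.0°). The total great-circle distance is δ·R ≈ 1.676 × 6371 ≈ 10678 km, so the target fraction is f = 8000/10678 ≈ 0.749.
Interpolate at f ≈ 0.749 with slerp weights a = sin((1−f)δ)/sin δ ≈ 0.410, b = sin(fδ)/sin δ ≈ 0.956.
p = a·p₁ + b·p₂ ≈ (-0.181, 0.544, 0.820); φ = arcsin(p_z) ≈ 55.06°, λ = atan2(p_y, p_x) ≈ 108.38°.

≈ (55°N, 108°E)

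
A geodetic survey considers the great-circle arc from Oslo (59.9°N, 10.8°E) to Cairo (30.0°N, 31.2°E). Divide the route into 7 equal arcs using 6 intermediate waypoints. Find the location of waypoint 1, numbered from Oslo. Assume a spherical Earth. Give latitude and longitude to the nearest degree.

≈ 56°N, 15°E

From cos δ = sin φ₁ sin φ₂ + cos φ₁ cos φ₂ cos Δλ, the central angle is δ ≈ 0.574 rad (32.9°).
Interpolate at f = 1/7 with slerp weights a = sin((1−f)δ)/sin δ ≈ 0.870, b = sin(fδ)/sin δ ≈ 0.151.
p = a·p₁ + b·p₂ ≈ (0.540, 0.149, 0.828); φ = arcsin(p_z) ≈ 55.90°, λ = atan2(p_y, p_x) ≈ 15.46°.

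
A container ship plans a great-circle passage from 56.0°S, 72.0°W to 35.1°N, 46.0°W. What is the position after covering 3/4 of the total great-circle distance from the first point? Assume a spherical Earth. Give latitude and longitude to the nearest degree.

Convert each endpoint to a unit vector on the sphere (x = cos φ cos λ, y = cos φ sin λ, z = sin φ).
The central angle between the endpoints is δ = arccos(p₁·p₂) ≈ 1.636 rad (93.8°).
Interpolate at f = 3/4 with slerp weights a = sin((1−f)δ)/sin δ ≈ 0.399, b = sin(fδ)/sin δ ≈ 0.944.
p = a·p₁ + b·p₂ ≈ (0.605, -0.767, 0.212); φ = arcsin(p_z) ≈ 12.25°, λ = atan2(p_y, p_x) ≈ -51.74°.

≈ 12°N, 52°W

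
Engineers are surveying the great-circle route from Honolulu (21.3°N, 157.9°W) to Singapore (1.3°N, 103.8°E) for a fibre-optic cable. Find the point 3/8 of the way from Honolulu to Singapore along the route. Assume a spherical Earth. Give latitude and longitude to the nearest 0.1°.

≈ 19.5°N, 163.1°E

The haversine formula gives a central angle δ ≈ 1.697 rad (97.3°) between the endpoints.
Interpolate at f = 3/8 with slerp weights a = sin((1−f)δ)/sin δ ≈ 0.880, b = sin(fδ)/sin δ ≈ 0.599.
p = a·p₁ + b·p₂ ≈ (-0.902, 0.273, 0.333); φ = arcsin(p_z) ≈ 19.46°, λ = atan2(p_y, p_x) ≈ 163.15°.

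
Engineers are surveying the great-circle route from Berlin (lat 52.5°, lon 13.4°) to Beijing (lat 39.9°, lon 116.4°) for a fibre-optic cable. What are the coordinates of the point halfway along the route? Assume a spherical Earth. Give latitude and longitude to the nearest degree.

Convert each endpoint to a unit vector on the sphere (x = cos φ cos λ, y = cos φ sin λ, z = sin φ).
The central angle between the endpoints is δ = arccos(p₁·p₂) ≈ 1.155 rad (66.2°).
Interpolate at f = 1/2 with slerp weights a = sin((1−f)δ)/sin δ ≈ 0.597, b = sin(fδ)/sin δ ≈ 0.597.
p = a·p₁ + b·p₂ ≈ (0.150, 0.494, 0.856); φ = arcsin(p_z) ≈ 58.90°, λ = atan2(p_y, p_x) ≈ 73.14°.

≈ lat 59°, lon 73°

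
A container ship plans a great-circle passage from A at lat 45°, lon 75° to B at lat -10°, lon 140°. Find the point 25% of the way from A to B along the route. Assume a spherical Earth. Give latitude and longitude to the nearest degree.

Write both endpoints as unit vectors p₁, p₂ with components (cos φ cos λ, cos φ sin λ, sin φ).
The central angle between the endpoints is δ = arccos(p₁·p₂) ≈ 1.398 rad (80.1°).
Interpolate at f = 0.25 with slerp weights a = sin((1−f)δ)/sin δ ≈ 0.880, b = sin(fδ)/sin δ ≈ 0.348.
p = a·p₁ + b·p₂ ≈ (-0.101, 0.821, 0.562); φ = arcsin(p_z) ≈ 34.18°, λ = atan2(p_y, p_x) ≈ 97.03°.

≈ lat 34°, lon 97°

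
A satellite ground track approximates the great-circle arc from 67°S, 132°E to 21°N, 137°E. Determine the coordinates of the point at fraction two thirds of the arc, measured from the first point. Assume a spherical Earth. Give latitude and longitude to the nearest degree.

≈ 8°S, 136°E

Write both endpoints as unit vectors p₁, p₂ with components (cos φ cos λ, cos φ sin λ, sin φ).
The central angle between the endpoints is δ = arccos(p₁·p₂) ≈ 1.537 rad (88.1°).
Interpolate at f = 2/3 with slerp weights a = sin((1−f)δ)/sin δ ≈ 0.491, b = sin(fδ)/sin δ ≈ 0.855.
p = a·p₁ + b·p₂ ≈ (-0.712, 0.687, -0.145); φ = arcsin(p_z) ≈ -8.34°, λ = atan2(p_y, p_x) ≈ 136.03°.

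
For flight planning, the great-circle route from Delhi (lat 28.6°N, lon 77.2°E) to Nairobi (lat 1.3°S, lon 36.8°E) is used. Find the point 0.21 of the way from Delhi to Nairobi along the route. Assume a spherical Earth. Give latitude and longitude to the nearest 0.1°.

The haversine formula gives a central angle δ ≈ 0.853 rad (48.9°) between the endpoints.
Interpolate at f = 0.21 with slerp weights a = sin((1−f)δ)/sin δ ≈ 0.828, b = sin(fδ)/sin δ ≈ 0.237.
p = a·p₁ + b·p₂ ≈ (0.351, 0.851, 0.391); φ = arcsin(p_z) ≈ 23.03°, λ = atan2(p_y, p_x) ≈ 67.61°.

≈ lat 23.0°N, lon 67.6°E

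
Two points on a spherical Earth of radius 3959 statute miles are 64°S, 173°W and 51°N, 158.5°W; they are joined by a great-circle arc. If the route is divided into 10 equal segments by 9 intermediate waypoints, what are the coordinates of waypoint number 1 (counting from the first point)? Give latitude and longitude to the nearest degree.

≈ 53°S, 170°W

Write both endpoints as unit vectors p₁, p₂ with components (cos φ cos λ, cos φ sin λ, sin φ).
The central angle between the endpoints is δ = arccos(p₁·p₂) ≈ 2.017 rad (115.6°).
Interpolate at f = 1/10 with slerp weights a = sin((1−f)δ)/sin δ ≈ 1.076, b = sin(fδ)/sin δ ≈ 0.222.
p = a·p₁ + b·p₂ ≈ (-0.598, -0.109, -0.794); φ = arcsin(p_z) ≈ -52.57°, λ = atan2(p_y, p_x) ≈ -169.70°.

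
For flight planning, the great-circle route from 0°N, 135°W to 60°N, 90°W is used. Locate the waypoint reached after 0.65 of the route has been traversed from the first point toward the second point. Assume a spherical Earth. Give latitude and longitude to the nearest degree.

≈ 41°N, 114°W

Convert each endpoint to a unit vector on the sphere (x = cos φ cos λ, y = cos φ sin λ, z = sin φ).
The central angle between the endpoints is δ = arccos(p₁·p₂) ≈ 1.209 rad (69.3°).
Interpolate at f = 0.65 with slerp weights a = sin((1−f)δ)/sin δ ≈ 0.439, b = sin(fδ)/sin δ ≈ 0.756.
p = a·p₁ + b·p₂ ≈ (-0.311, -0.689, 0.655); φ = arcsin(p_z) ≈ 40.93°, λ = atan2(p_y, p_x) ≈ -114.27°.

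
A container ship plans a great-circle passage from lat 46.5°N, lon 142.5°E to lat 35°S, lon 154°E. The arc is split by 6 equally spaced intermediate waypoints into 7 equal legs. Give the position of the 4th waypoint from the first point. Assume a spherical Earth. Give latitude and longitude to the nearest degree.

≈ lat 0°N, lon 149°E

Convert each endpoint to a unit vector on the sphere (x = cos φ cos λ, y = cos φ sin λ, z = sin φ).
The central angle between the endpoints is δ = arccos(p₁·p₂) ≈ 1.434 rad (82.2°).
Interpolate at f = 4/7 with slerp weights a = sin((1−f)δ)/sin δ ≈ 0.582, b = sin(fδ)/sin δ ≈ 0.738.
p = a·p₁ + b·p₂ ≈ (-0.861, 0.509, -0.001); φ = arcsin(p_z) ≈ -0.05°, λ = atan2(p_y, p_x) ≈ 149.42°.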